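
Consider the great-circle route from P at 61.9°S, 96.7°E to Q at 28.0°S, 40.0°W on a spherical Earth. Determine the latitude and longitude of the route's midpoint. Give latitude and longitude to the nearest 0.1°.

≈ 65.0°S, 9.1°W

Convert each endpoint to a unit vector on the sphere (x = cos φ cos λ, y = cos φ sin λ, z = sin φ).
The central angle between the endpoints is δ = arccos(p₁·p₂) ≈ 1.459 rad (83.6°).
Interpolate at f = 1/2 with slerp weights a = sin((1−f)δ)/sin δ ≈ 0.671, b = sin(fδ)/sin δ ≈ 0.671.
p = a·p₁ + b·p₂ ≈ (0.417, -0.067, -0.907); φ = arcsin(p_z) ≈ -65.03°, λ = atan2(p_y, p_x) ≈ -9.12°.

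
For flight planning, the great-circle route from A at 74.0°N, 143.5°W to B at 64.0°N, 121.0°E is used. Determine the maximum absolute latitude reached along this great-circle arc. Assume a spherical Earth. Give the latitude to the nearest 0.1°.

≈ 76.7°N

The great circle lies in the plane with unit normal n̂ = (p₁ × p₂)/|p₁ × p₂|.
Here n̂_z ≈ -0.230; the vertex latitude is φ_max = arccos|n̂_z| ≈ 76.7°.
Check via Clairaut: cos φ_max = |cos φ₁| · sin C = cos(74.0°)·sin(56.6°) ≈ 0.230, again giving ≈ 76.7°.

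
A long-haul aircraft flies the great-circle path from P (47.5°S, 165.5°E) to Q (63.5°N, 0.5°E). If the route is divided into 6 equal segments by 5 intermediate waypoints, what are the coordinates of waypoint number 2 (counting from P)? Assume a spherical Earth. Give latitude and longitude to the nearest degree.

Convert each endpoint to a unit vector on the sphere (x = cos φ cos λ, y = cos φ sin λ, z = sin φ).
The central angle between the endpoints is δ = arccos(p₁·p₂) ≈ 2.827 rad (162.0°).
Interpolate at f = 2/6 with slerp weights a = sin((1−f)δ)/sin δ ≈ 3.076, b = sin(fδ)/sin δ ≈ 2.616.
p = a·p₁ + b·p₂ ≈ (-0.845, 0.530, 0.074); φ = arcsin(p_z) ≈ 4.22°, λ = atan2(p_y, p_x) ≈ 147.87°.

≈ (4°N, 148°E)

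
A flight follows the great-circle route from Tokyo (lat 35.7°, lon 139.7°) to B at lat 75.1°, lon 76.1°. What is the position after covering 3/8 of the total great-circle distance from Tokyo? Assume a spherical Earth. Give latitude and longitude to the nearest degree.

Write both endpoints as unit vectors p₁, p₂ with components (cos φ cos λ, cos φ sin λ, sin φ).
The central angle between the endpoints is δ = arccos(p₁·p₂) ≈ 0.854 rad (48.9°).
Interpolate at f = 3/8 with slerp weights a = sin((1−f)δ)/sin δ ≈ 0.675, b = sin(fδ)/sin δ ≈ 0.418.
p = a·p₁ + b·p₂ ≈ (-0.392, 0.459, 0.797); φ = arcsin(p_z) ≈ 52.88°, λ = atan2(p_y, p_x) ≈ 130.53°.

≈ lat 53°, lon 131°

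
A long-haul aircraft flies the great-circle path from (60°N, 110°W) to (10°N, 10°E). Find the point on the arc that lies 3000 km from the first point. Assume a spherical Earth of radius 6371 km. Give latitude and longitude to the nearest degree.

From cos δ = sin φ₁ sin φ₂ + cos φ₁ cos φ₂ cos Δλ, the central angle is δ ≈ 1.667 rad (95.5°). The total great-circle distance is δ·R ≈ 1.667 × 6371 ≈ 10619 km, so the target fraction is f = 3000/10619 ≈ 0.283.
Interpolate at f ≈ 0.283 with slerp weights a = sin((1−f)δ)/sin δ ≈ 0.935, b = sin(fδ)/sin δ ≈ 0.456.
p = a·p₁ + b·p₂ ≈ (0.282, -0.361, 0.889); φ = arcsin(p_z) ≈ 62.72°, λ = atan2(p_y, p_x) ≈ -52.01°.

≈ (63°N, 52°W)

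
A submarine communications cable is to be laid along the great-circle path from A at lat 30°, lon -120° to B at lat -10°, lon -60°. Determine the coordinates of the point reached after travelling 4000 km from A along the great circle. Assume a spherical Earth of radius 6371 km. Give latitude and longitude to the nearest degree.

≈ lat 11°, lon -87°

The haversine formula gives a central angle δ ≈ 1.224 rad (70.1°) between the endpoints. The total great-circle distance is δ·R ≈ 1.224 × 6371 ≈ 7800 km, so the target fraction is f = 4000/7800 ≈ 0.513.
Interpolate at f ≈ 0.513 with slerp weights a = sin((1−f)δ)/sin δ ≈ 0.597, b = sin(fδ)/sin δ ≈ 0.625.
p = a·p₁ + b·p₂ ≈ (0.049, -0.981, 0.190); φ = arcsin(p_z) ≈ 10.96°, λ = atan2(p_y, p_x) ≈ -87.14°.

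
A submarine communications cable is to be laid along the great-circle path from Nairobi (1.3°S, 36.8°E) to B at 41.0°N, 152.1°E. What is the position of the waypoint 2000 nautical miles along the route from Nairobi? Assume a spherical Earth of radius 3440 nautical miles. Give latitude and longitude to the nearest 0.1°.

≈ 21.1°N, 62.0°E

The haversine formula gives a central angle δ ≈ 1.915 rad (109.7°) between the endpoints. The total great-circle distance is δ·R ≈ 1.915 × 3440 ≈ 6587 nmi, so the target fraction is f = 2000/6587 ≈ 0.304.
Interpolate at f ≈ 0.304 with slerp weights a = sin((1−f)δ)/sin δ ≈ 1.032, b = sin(fδ)/sin δ ≈ 0.583.
p = a·p₁ + b·p₂ ≈ (0.437, 0.824, 0.359); φ = arcsin(p_z) ≈ 21.06°, λ = atan2(p_y, p_x) ≈ 62.05°.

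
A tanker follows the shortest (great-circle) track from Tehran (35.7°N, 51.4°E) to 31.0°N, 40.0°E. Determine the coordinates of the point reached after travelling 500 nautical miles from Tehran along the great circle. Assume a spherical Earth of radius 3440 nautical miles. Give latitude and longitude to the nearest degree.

The haversine formula gives a central angle δ ≈ 0.185 rad (10.6°) between the endpoints. The total great-circle distance is δ·R ≈ 0.185 × 3440 ≈ 637 nmi, so the target fraction is f = 500/637 ≈ 0.785.
Interpolate at f ≈ 0.785 with slerp weights a = sin((1−f)δ)/sin δ ≈ 0.216, b = sin(fδ)/sin δ ≈ 0.787.
p = a·p₁ + b·p₂ ≈ (0.626, 0.571, 0.531); φ = arcsin(p_z) ≈ 32.10°, λ = atan2(p_y, p_x) ≈ 42.35°.

≈ 32°N, 42°E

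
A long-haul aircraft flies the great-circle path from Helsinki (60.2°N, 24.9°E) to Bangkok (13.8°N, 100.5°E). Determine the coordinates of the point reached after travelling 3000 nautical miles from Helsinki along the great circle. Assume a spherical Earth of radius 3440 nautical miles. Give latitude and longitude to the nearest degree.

≈ 31°N, 88°E

The haversine formula gives a central angle δ ≈ 1.238 rad (70.9°) between the endpoints. The total great-circle distance is δ·R ≈ 1.238 × 3440 ≈ 4258 nmi, so the target fraction is f = 3000/4258 ≈ 0.705.
Interpolate at f ≈ 0.705 with slerp weights a = sin((1−f)δ)/sin δ ≈ 0.378, b = sin(fδ)/sin δ ≈ 0.810.
p = a·p₁ + b·p₂ ≈ (0.027, 0.853, 0.522); φ = arcsin(p_z) ≈ 31.43°, λ = atan2(p_y, p_x) ≈ 88.18°.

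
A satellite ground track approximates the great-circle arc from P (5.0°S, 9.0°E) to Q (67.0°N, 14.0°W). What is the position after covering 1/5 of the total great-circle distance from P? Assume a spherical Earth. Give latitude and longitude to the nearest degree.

≈ (10°N, 7°E)

Convert each endpoint to a unit vector on the sphere (x = cos φ cos λ, y = cos φ sin λ, z = sin φ).
The central angle between the endpoints is δ = arccos(p₁·p₂) ≈ 1.289 rad (73.9°).
Interpolate at f = 1/5 with slerp weights a = sin((1−f)δ)/sin δ ≈ 0.893, b = sin(fδ)/sin δ ≈ 0.265.
p = a·p₁ + b·p₂ ≈ (0.979, 0.114, 0.166); φ = arcsin(p_z) ≈ 9.58°, λ = atan2(p_y, p_x) ≈ 6.64°.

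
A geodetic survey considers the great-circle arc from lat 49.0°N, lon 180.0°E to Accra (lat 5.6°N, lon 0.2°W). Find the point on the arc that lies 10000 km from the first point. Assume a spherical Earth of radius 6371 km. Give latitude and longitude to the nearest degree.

Write both endpoints as unit vectors p₁, p₂ with components (cos φ cos λ, cos φ sin λ, sin φ).
The central angle between the endpoints is δ = arccos(p₁·p₂) ≈ 2.189 rad (125.4°). The total great-circle distance is δ·R ≈ 2.189 × 6371 ≈ 13944 km, so the target fraction is f = 10000/13944 ≈ 0.717.
Interpolate at f ≈ 0.717 with slerp weights a = sin((1−f)δ)/sin δ ≈ 0.712, b = sin(fδ)/sin δ ≈ 1.227.
p = a·p₁ + b·p₂ ≈ (0.754, -0.004, 0.657); φ = arcsin(p_z) ≈ 41.07°, λ = atan2(p_y, p_x) ≈ -0.32°.

≈ lat 41°N, lon 0°E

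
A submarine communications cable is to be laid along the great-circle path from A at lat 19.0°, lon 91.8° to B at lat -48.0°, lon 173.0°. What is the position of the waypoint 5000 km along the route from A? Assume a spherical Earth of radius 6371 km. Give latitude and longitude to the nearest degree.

≈ lat -15°, lon 121°

Write both endpoints as unit vectors p₁, p₂ with components (cos φ cos λ, cos φ sin λ, sin φ).
The central angle between the endpoints is δ = arccos(p₁·p₂) ≈ 1.716 rad (98.3°). The total great-circle distance is δ·R ≈ 1.716 × 6371 ≈ 10936 km, so the target fraction is f = 5000/10936 ≈ 0.457.
Interpolate at f ≈ 0.457 with slerp weights a = sin((1−f)δ)/sin δ ≈ 0.811, b = sin(fδ)/sin δ ≈ 0.714.
p = a·p₁ + b·p₂ ≈ (-0.498, 0.825, -0.267); φ = arcsin(p_z) ≈ -15.47°, λ = atan2(p_y, p_x) ≈ 121.14°.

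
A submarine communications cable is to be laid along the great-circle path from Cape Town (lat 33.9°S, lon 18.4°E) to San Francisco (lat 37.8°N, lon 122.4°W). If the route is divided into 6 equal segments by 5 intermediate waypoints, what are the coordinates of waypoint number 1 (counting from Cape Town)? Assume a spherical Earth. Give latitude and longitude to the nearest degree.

≈ lat 23°S, lon 7°W

The haversine formula gives a central angle δ ≈ 2.587 rad (148.2°) between the endpoints.
Interpolate at f = 1/6 with slerp weights a = sin((1−f)δ)/sin δ ≈ 1.583, b = sin(fδ)/sin δ ≈ 0.794.
p = a·p₁ + b·p₂ ≈ (0.911, -0.115, -0.397); φ = arcsin(p_z) ≈ -23.36°, λ = atan2(p_y, p_x) ≈ -7.18°.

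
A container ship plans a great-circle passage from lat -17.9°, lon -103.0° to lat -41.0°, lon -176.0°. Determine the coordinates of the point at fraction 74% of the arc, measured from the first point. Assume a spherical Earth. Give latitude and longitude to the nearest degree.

≈ lat -40°, lon -154°

From cos δ = sin φ₁ sin φ₂ + cos φ₁ cos φ₂ cos Δλ, the central angle is δ ≈ 1.147 rad (65.7°).
Interpolate at f = 0.74 with slerp weights a = sin((1−f)δ)/sin δ ≈ 0.322, b = sin(fδ)/sin δ ≈ 0.823.
p = a·p₁ + b·p₂ ≈ (-0.689, -0.342, -0.639); φ = arcsin(p_z) ≈ -39.73°, λ = atan2(p_y, p_x) ≈ -153.58°.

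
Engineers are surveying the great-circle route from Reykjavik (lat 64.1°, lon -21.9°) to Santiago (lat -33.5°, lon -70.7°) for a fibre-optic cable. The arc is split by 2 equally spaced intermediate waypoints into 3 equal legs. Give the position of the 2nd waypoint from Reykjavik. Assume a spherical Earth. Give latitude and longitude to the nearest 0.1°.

≈ lat -0.2°, lon -59.5°

From cos δ = sin φ₁ sin φ₂ + cos φ₁ cos φ₂ cos Δλ, the central angle is δ ≈ 1.830 rad (104.9°).
Interpolate at f = 2/3 with slerp weights a = sin((1−f)δ)/sin δ ≈ 0.593, b = sin(fδ)/sin δ ≈ 0.972.
p = a·p₁ + b·p₂ ≈ (0.508, -0.861, -0.003); φ = arcsin(p_z) ≈ -0.18°, λ = atan2(p_y, p_x) ≈ -59.47°.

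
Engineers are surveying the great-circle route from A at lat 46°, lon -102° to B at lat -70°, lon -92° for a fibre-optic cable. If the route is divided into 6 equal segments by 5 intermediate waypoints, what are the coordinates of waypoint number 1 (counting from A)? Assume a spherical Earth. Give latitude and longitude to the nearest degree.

Convert each endpoint to a unit vector on the sphere (x = cos φ cos λ, y = cos φ sin λ, z = sin φ).
The central angle between the endpoints is δ = arccos(p₁·p₂) ≈ 2.029 rad (116.2°).
Interpolate at f = 1/6 with slerp weights a = sin((1−f)δ)/sin δ ≈ 1.107, b = sin(fδ)/sin δ ≈ 0.370.
p = a·p₁ + b·p₂ ≈ (-0.164, -0.878, 0.449); φ = arcsin(p_z) ≈ 26.66°, λ = atan2(p_y, p_x) ≈ -100.59°.

≈ lat 27°, lon -101°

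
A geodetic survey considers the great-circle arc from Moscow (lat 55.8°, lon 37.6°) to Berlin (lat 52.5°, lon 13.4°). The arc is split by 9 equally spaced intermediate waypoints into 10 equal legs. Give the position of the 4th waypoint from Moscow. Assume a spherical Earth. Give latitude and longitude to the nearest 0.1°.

Write both endpoints as unit vectors p₁, p₂ with components (cos φ cos λ, cos φ sin λ, sin φ).
The central angle between the endpoints is δ = arccos(p₁·p₂) ≈ 0.253 rad (14.5°).
Interpolate at f = 4/10 with slerp weights a = sin((1−f)δ)/sin δ ≈ 0.604, b = sin(fδ)/sin δ ≈ 0.404.
p = a·p₁ + b·p₂ ≈ (0.508, 0.264, 0.820); φ = arcsin(p_z) ≈ 55.07°, λ = atan2(p_y, p_x) ≈ 27.47°.

≈ lat 55.1°, lon 27.5°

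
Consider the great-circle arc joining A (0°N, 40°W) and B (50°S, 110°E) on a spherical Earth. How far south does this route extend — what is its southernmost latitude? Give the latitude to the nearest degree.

≈ 67°S

The great circle lies in the plane with unit normal n̂ = (p₁ × p₂)/|p₁ × p₂|.
Here n̂_z ≈ +0.387; the vertex latitude is φ_max = arccos|n̂_z| ≈ 67.2°.
Check via Clairaut: cos φ_max = |cos φ₁| · sin C = cos(0.0°)·sin(157.2°) ≈ 0.387, again giving ≈ 67.2°.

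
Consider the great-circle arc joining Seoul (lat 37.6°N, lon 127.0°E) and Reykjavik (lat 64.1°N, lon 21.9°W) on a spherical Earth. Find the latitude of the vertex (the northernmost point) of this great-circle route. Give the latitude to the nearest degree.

The great circle lies in the plane with unit normal n̂ = (p₁ × p₂)/|p₁ × p₂|.
Here n̂_z ≈ -0.185; the vertex latitude is φ_max = arccos|n̂_z| ≈ 79.4°.
Check via Clairaut: cos φ_max = |cos φ₁| · sin C = cos(37.6°)·sin(13.5°) ≈ 0.185, again giving ≈ 79.4°.

≈ 79°N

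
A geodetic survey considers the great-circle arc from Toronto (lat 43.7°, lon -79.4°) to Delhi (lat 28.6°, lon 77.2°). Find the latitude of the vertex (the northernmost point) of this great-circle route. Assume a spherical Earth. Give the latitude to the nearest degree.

The great circle lies in the plane with unit normal n̂ = (p₁ × p₂)/|p₁ × p₂|.
Here n̂_z ≈ +0.260; the vertex latitude is φ_max = arccos|n̂_z| ≈ 74.9°.

≈ 75°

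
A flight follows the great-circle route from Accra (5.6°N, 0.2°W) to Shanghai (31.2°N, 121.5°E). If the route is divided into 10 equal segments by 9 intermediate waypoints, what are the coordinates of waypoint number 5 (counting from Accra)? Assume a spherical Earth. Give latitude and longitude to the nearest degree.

≈ 34°N, 53°E

Write both endpoints as unit vectors p₁, p₂ with components (cos φ cos λ, cos φ sin λ, sin φ).
The central angle between the endpoints is δ = arccos(p₁·p₂) ≈ 1.979 rad (113.4°).
Interpolate at f = 5/10 with slerp weights a = sin((1−f)δ)/sin δ ≈ 0.910, b = sin(fδ)/sin δ ≈ 0.910.
p = a·p₁ + b·p₂ ≈ (0.499, 0.661, 0.560); φ = arcsin(p_z) ≈ 34.09°, λ = atan2(p_y, p_x) ≈ 52.93°.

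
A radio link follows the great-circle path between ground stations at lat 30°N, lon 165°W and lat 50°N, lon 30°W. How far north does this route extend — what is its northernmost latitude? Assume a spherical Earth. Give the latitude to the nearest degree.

≈ 67°N

The great circle lies in the plane with unit normal n̂ = (p₁ × p₂)/|p₁ × p₂|.
Here n̂_z ≈ +0.394; the vertex latitude is φ_max = arccos|n̂_z| ≈ 66.8°.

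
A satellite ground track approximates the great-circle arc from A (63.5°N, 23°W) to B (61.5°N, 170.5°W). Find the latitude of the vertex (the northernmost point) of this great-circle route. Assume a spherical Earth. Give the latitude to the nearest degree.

≈ 82°N

The great circle lies in the plane with unit normal n̂ = (p₁ × p₂)/|p₁ × p₂|.
Here n̂_z ≈ -0.144; the vertex latitude is φ_max = arccos|n̂_z| ≈ 81.7°.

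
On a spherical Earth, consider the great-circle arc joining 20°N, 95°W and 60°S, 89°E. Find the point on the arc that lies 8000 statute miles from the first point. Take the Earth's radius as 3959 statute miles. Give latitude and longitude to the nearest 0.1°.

Convert each endpoint to a unit vector on the sphere (x = cos φ cos λ, y = cos φ sin λ, z = sin φ).
The central angle between the endpoints is δ = arccos(p₁·p₂) ≈ 2.442 rad (139.9°). The total great-circle distance is δ·R ≈ 2.442 × 3959 ≈ 9667 mi, so the target fraction is f = 8000/9667 ≈ 0.828.
Interpolate at f ≈ 0.828 with slerp weights a = sin((1−f)δ)/sin δ ≈ 0.634, b = sin(fδ)/sin δ ≈ 1.398.
p = a·p₁ + b·p₂ ≈ (-0.040, 0.105, -0.994); φ = arcsin(p_z) ≈ -83.55°, λ = atan2(p_y, p_x) ≈ 110.74°.

≈ 83.6°S, 110.7°E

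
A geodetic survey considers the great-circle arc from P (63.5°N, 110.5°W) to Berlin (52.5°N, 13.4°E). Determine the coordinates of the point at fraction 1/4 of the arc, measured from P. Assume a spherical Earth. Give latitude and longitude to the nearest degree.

Write both endpoints as unit vectors p₁, p₂ with components (cos φ cos λ, cos φ sin λ, sin φ).
The central angle between the endpoints is δ = arccos(p₁·p₂) ≈ 0.978 rad (56.0°).
Interpolate at f = 1/4 with slerp weights a = sin((1−f)δ)/sin δ ≈ 0.807, b = sin(fδ)/sin δ ≈ 0.292.
p = a·p₁ + b·p₂ ≈ (0.047, -0.296, 0.954); φ = arcsin(p_z) ≈ 72.55°, λ = atan2(p_y, p_x) ≈ -81.04°.

≈ (73°N, 81°W)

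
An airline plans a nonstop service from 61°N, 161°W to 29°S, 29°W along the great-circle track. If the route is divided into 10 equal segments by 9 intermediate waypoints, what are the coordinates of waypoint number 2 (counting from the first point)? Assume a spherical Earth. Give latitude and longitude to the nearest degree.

Write both endpoints as unit vectors p₁, p₂ with components (cos φ cos λ, cos φ sin λ, sin φ).
The central angle between the endpoints is δ = arccos(p₁·p₂) ≈ 2.357 rad (135.1°).
Interpolate at f = 2/10 with slerp weights a = sin((1−f)δ)/sin δ ≈ 1.346, b = sin(fδ)/sin δ ≈ 0.643.
p = a·p₁ + b·p₂ ≈ (-0.125, -0.485, 0.865); φ = arcsin(p_z) ≈ 59.94°, λ = atan2(p_y, p_x) ≈ -104.47°.

≈ 60°N, 104°W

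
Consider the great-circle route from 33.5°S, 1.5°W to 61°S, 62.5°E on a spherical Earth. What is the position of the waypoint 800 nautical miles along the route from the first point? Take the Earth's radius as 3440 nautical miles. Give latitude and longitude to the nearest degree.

Write both endpoints as unit vectors p₁, p₂ with components (cos φ cos λ, cos φ sin λ, sin φ).
The central angle between the endpoints is δ = arccos(p₁·p₂) ≈ 0.850 rad (48.7°). The total great-circle distance is δ·R ≈ 0.850 × 3440 ≈ 2924 nmi, so the target fraction is f = 800/2924 ≈ 0.274.
Interpolate at f ≈ 0.274 with slerp weights a = sin((1−f)δ)/sin δ ≈ 0.771, b = sin(fδ)/sin δ ≈ 0.307.
p = a·p₁ + b·p₂ ≈ (0.711, 0.115, -0.694); φ = arcsin(p_z) ≈ -43.92°, λ = atan2(p_y, p_x) ≈ 9.19°.

≈ 44°S, 9°E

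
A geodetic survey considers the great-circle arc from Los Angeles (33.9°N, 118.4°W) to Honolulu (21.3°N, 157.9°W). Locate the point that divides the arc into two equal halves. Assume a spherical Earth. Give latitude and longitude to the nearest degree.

From cos δ = sin φ₁ sin φ₂ + cos φ₁ cos φ₂ cos Δλ, the central angle is δ ≈ 0.645 rad (36.9°).
Interpolate at f = 1/2 with slerp weights a = sin((1−f)δ)/sin δ ≈ 0.527, b = sin(fδ)/sin δ ≈ 0.527.
p = a·p₁ + b·p₂ ≈ (-0.663, -0.570, 0.486); φ = arcsin(p_z) ≈ 29.05°, λ = atan2(p_y, p_x) ≈ -139.34°.

≈ 29°N, 139°W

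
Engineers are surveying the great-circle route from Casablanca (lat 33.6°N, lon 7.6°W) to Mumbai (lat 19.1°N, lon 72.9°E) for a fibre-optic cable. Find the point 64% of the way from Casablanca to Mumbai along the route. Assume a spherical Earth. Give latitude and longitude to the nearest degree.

≈ lat 30°N, lon 47°E

Write both endpoints as unit vectors p₁, p₂ with components (cos φ cos λ, cos φ sin λ, sin φ).
The central angle between the endpoints is δ = arccos(p₁·p₂) ≈ 1.255 rad (71.9°).
Interpolate at f = 0.64 with slerp weights a = sin((1−f)δ)/sin δ ≈ 0.459, b = sin(fδ)/sin δ ≈ 0.757.
p = a·p₁ + b·p₂ ≈ (0.589, 0.633, 0.502); φ = arcsin(p_z) ≈ 30.12°, λ = atan2(p_y, p_x) ≈ 47.04°.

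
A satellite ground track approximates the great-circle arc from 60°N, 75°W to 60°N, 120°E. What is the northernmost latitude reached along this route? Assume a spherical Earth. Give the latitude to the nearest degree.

≈ 86°N

The great circle lies in the plane with unit normal n̂ = (p₁ × p₂)/|p₁ × p₂|.
Here n̂_z ≈ -0.075; the vertex latitude is φ_max = arccos|n̂_z| ≈ 85.7°.
Check via Clairaut: cos φ_max = |cos φ₁| · sin C = cos(60.0°)·sin(8.6°) ≈ 0.075, again giving ≈ 85.7°.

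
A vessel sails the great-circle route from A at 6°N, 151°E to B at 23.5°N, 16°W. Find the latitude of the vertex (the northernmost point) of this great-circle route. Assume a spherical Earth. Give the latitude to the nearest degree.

≈ 67°N

The great circle lies in the plane with unit normal n̂ = (p₁ × p₂)/|p₁ × p₂|.
Here n̂_z ≈ -0.386; the vertex latitude is φ_max = arccos|n̂_z| ≈ 67.3°.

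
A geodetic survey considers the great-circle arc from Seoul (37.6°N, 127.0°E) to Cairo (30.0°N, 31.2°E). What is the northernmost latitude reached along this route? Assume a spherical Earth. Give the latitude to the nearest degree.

The great circle lies in the plane with unit normal n̂ = (p₁ × p₂)/|p₁ × p₂|.
Here n̂_z ≈ -0.702; the vertex latitude is φ_max = arccos|n̂_z| ≈ 45.4°.

≈ 45°N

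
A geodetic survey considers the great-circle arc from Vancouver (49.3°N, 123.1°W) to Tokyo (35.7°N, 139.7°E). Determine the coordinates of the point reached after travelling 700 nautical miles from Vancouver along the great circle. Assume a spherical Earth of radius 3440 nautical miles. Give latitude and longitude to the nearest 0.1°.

≈ 53.9°N, 140.4°W

Convert each endpoint to a unit vector on the sphere (x = cos φ cos λ, y = cos φ sin λ, z = sin φ).
The central angle between the endpoints is δ = arccos(p₁·p₂) ≈ 1.185 rad (67.9°). The total great-circle distance is δ·R ≈ 1.185 × 3440 ≈ 4077 nmi, so the target fraction is f = 700/4077 ≈ 0.172.
Interpolate at f ≈ 0.172 with slerp weights a = sin((1−f)δ)/sin δ ≈ 0.897, b = sin(fδ)/sin δ ≈ 0.218.
p = a·p₁ + b·p₂ ≈ (-0.455, -0.376, 0.808); φ = arcsin(p_z) ≈ 53.86°, λ = atan2(p_y, p_x) ≈ -140.43°.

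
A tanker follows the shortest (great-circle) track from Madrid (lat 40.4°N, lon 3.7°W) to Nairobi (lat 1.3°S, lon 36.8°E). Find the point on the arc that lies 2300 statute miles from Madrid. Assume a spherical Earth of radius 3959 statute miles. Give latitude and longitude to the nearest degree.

≈ lat 16°N, lon 23°E

Write both endpoints as unit vectors p₁, p₂ with components (cos φ cos λ, cos φ sin λ, sin φ).
The central angle between the endpoints is δ = arccos(p₁·p₂) ≈ 0.971 rad (55.7°). The total great-circle distance is δ·R ≈ 0.971 × 3959 ≈ 3845 mi, so the target fraction is f = 2300/3845 ≈ 0.598.
Interpolate at f ≈ 0.598 with slerp weights a = sin((1−f)δ)/sin δ ≈ 0.461, b = sin(fδ)/sin δ ≈ 0.665.
p = a·p₁ + b·p₂ ≈ (0.882, 0.375, 0.284); φ = arcsin(p_z) ≈ 16.48°, λ = atan2(p_y, p_x) ≈ 23.05°.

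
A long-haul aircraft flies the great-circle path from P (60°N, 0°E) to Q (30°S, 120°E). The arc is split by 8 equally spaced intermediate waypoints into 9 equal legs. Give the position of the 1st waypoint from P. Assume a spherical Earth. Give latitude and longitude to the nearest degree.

Convert each endpoint to a unit vector on the sphere (x = cos φ cos λ, y = cos φ sin λ, z = sin φ).
The central angle between the endpoints is δ = arccos(p₁·p₂) ≈ 2.278 rad (130.5°).
Interpolate at f = 1/9 with slerp weights a = sin((1−f)δ)/sin δ ≈ 1.182, b = sin(fδ)/sin δ ≈ 0.329.
p = a·p₁ + b·p₂ ≈ (0.448, 0.247, 0.859); φ = arcsin(p_z) ≈ 59.21°, λ = atan2(p_y, p_x) ≈ 28.85°.

≈ (59°N, 29°E)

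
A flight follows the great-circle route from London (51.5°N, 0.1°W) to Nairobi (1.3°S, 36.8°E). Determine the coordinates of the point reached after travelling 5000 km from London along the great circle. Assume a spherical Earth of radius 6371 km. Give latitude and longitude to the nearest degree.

Convert each endpoint to a unit vector on the sphere (x = cos φ cos λ, y = cos φ sin λ, z = sin φ).
The central angle between the endpoints is δ = arccos(p₁·p₂) ≈ 1.070 rad (61.3°). The total great-circle distance is δ·R ≈ 1.070 × 6371 ≈ 6818 km, so the target fraction is f = 5000/6818 ≈ 0.733.
Interpolate at f ≈ 0.733 with slerp weights a = sin((1−f)δ)/sin δ ≈ 0.321, b = sin(fδ)/sin δ ≈ 0.806.
p = a·p₁ + b·p₂ ≈ (0.845, 0.482, 0.233); φ = arcsin(p_z) ≈ 13.47°, λ = atan2(p_y, p_x) ≈ 29.71°.

≈ (13°N, 30°E)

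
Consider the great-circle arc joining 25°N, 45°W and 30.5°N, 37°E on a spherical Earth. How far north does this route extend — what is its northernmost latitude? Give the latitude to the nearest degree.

The great circle lies in the plane with unit normal n̂ = (p₁ × p₂)/|p₁ × p₂|.
Here n̂_z ≈ +0.817; the vertex latitude is φ_max = arccos|n̂_z| ≈ 35.2°.
Check via Clairaut: cos φ_max = |cos φ₁| · sin C = cos(25.0°)·sin(64.4°) ≈ 0.817, again giving ≈ 35.2°.

≈ 35°N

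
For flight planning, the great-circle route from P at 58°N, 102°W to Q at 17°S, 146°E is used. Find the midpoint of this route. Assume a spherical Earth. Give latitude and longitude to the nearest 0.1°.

≈ 31.6°N, 179.0°E

Convert each endpoint to a unit vector on the sphere (x = cos φ cos λ, y = cos φ sin λ, z = sin φ).
The central angle between the endpoints is δ = arccos(p₁·p₂) ≈ 2.024 rad (116.0°).
Interpolate at f = 1/2 with slerp weights a = sin((1−f)δ)/sin δ ≈ 0.943, b = sin(fδ)/sin δ ≈ 0.943.
p = a·p₁ + b·p₂ ≈ (-0.852, 0.015, 0.524); φ = arcsin(p_z) ≈ 31.60°, λ = atan2(p_y, p_x) ≈ 178.96°.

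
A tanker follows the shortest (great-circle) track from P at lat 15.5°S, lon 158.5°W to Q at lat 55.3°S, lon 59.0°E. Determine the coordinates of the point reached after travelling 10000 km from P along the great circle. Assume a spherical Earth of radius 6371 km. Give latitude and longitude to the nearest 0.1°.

≈ lat 64.3°S, lon 76.5°E

From cos δ = sin φ₁ sin φ₂ + cos φ₁ cos φ₂ cos Δλ, the central angle is δ ≈ 1.788 rad (102.4°). The total great-circle distance is δ·R ≈ 1.788 × 6371 ≈ 11391 km, so the target fraction is f = 10000/11391 ≈ 0.878.
Interpolate at f ≈ 0.878 with slerp weights a = sin((1−f)δ)/sin δ ≈ 0.222, b = sin(fδ)/sin δ ≈ 1.024.
p = a·p₁ + b·p₂ ≈ (0.101, 0.421, -0.901); φ = arcsin(p_z) ≈ -64.32°, λ = atan2(p_y, p_x) ≈ 76.48°.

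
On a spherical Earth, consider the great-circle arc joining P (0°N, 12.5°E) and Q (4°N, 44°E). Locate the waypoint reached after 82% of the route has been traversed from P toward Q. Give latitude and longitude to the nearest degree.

Write both endpoints as unit vectors p₁, p₂ with components (cos φ cos λ, cos φ sin λ, sin φ).
The central angle between the endpoints is δ = arccos(p₁·p₂) ≈ 0.554 rad (31.7°).
Interpolate at f = 0.82 with slerp weights a = sin((1−f)δ)/sin δ ≈ 0.189, b = sin(fδ)/sin δ ≈ 0.834.
p = a·p₁ + b·p₂ ≈ (0.783, 0.619, 0.058); φ = arcsin(p_z) ≈ 3.34°, λ = atan2(p_y, p_x) ≈ 38.32°.

≈ (3°N, 38°E)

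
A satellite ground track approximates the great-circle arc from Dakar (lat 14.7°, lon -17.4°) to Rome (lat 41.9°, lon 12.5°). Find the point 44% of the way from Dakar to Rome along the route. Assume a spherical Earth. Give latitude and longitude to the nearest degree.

≈ lat 27°, lon -6°

Write both endpoints as unit vectors p₁, p₂ with components (cos φ cos λ, cos φ sin λ, sin φ).
The central angle between the endpoints is δ = arccos(p₁·p₂) ≈ 0.654 rad (37.5°).
Interpolate at f = 0.44 with slerp weights a = sin((1−f)δ)/sin δ ≈ 0.589, b = sin(fδ)/sin δ ≈ 0.467.
p = a·p₁ + b·p₂ ≈ (0.882, -0.095, 0.461); φ = arcsin(p_z) ≈ 27.45°, λ = atan2(p_y, p_x) ≈ -6.15°.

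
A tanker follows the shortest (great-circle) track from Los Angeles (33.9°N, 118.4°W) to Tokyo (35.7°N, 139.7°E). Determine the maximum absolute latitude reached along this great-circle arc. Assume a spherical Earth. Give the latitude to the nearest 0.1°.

≈ 47.8°N

The great circle lies in the plane with unit normal n̂ = (p₁ × p₂)/|p₁ × p₂|.
Here n̂_z ≈ -0.671; the vertex latitude is φ_max = arccos|n̂_z| ≈ 47.8°.
Check via Clairaut: cos φ_max = |cos φ₁| · sin C = cos(33.9°)·sin(54.0°) ≈ 0.671, again giving ≈ 47.8°.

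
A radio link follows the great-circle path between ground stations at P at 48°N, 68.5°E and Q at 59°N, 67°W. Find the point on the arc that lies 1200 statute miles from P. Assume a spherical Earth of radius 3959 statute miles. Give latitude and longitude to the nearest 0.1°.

≈ 63.3°N, 53.4°E

Convert each endpoint to a unit vector on the sphere (x = cos φ cos λ, y = cos φ sin λ, z = sin φ).
The central angle between the endpoints is δ = arccos(p₁·p₂) ≈ 1.169 rad (67.0°). The total great-circle distance is δ·R ≈ 1.169 × 3959 ≈ 4628 mi, so the target fraction is f = 1200/4628 ≈ 0.259.
Interpolate at f ≈ 0.259 with slerp weights a = sin((1−f)δ)/sin δ ≈ 0.828, b = sin(fδ)/sin δ ≈ 0.324.
p = a·p₁ + b·p₂ ≈ (0.268, 0.361, 0.893); φ = arcsin(p_z) ≈ 63.25°, λ = atan2(p_y, p_x) ≈ 53.42°.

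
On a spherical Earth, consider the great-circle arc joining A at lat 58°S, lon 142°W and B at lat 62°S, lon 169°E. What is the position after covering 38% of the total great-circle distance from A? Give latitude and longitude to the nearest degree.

From cos δ = sin φ₁ sin φ₂ + cos φ₁ cos φ₂ cos Δλ, the central angle is δ ≈ 0.423 rad (24.2°).
Interpolate at f = 0.38 with slerp weights a = sin((1−f)δ)/sin δ ≈ 0.632, b = sin(fδ)/sin δ ≈ 0.390.
p = a·p₁ + b·p₂ ≈ (-0.443, -0.171, -0.880); φ = arcsin(p_z) ≈ -61.62°, λ = atan2(p_y, p_x) ≈ -158.90°.

≈ lat 62°S, lon 159°W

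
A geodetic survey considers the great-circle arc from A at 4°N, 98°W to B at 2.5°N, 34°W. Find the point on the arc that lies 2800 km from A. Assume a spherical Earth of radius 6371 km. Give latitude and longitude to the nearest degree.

≈ 4°N, 73°W

From cos δ = sin φ₁ sin φ₂ + cos φ₁ cos φ₂ cos Δλ, the central angle is δ ≈ 1.115 rad (63.9°). The total great-circle distance is δ·R ≈ 1.115 × 6371 ≈ 7105 km, so the target fraction is f = 2800/7105 ≈ 0.394.
Interpolate at f ≈ 0.394 with slerp weights a = sin((1−f)δ)/sin δ ≈ 0.697, b = sin(fδ)/sin δ ≈ 0.474.
p = a·p₁ + b·p₂ ≈ (0.296, -0.953, 0.069); φ = arcsin(p_z) ≈ 3.97°, λ = atan2(p_y, p_x) ≈ -72.76°.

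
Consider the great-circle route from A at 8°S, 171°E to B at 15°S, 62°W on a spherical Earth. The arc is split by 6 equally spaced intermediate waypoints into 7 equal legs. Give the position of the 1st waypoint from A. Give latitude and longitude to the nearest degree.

≈ 15°S, 172°W

Convert each endpoint to a unit vector on the sphere (x = cos φ cos λ, y = cos φ sin λ, z = sin φ).
The central angle between the endpoints is δ = arccos(p₁·p₂) ≈ 2.141 rad (122.7°).
Interpolate at f = 1/7 with slerp weights a = sin((1−f)δ)/sin δ ≈ 1.147, b = sin(fδ)/sin δ ≈ 0.358.
p = a·p₁ + b·p₂ ≈ (-0.959, -0.127, -0.252); φ = arcsin(p_z) ≈ -14.60°, λ = atan2(p_y, p_x) ≈ -172.44°.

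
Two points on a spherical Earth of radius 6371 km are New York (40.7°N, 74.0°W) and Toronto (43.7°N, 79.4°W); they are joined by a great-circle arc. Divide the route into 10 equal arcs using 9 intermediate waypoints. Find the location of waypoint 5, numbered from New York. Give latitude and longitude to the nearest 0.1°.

≈ 42.2°N, 76.6°W

The haversine formula gives a central angle δ ≈ 0.087 rad (5.0°) between the endpoints.
Interpolate at f = 5/10 with slerp weights a = sin((1−f)δ)/sin δ ≈ 0.500, b = sin(fδ)/sin δ ≈ 0.500.
p = a·p₁ + b·p₂ ≈ (0.171, -0.720, 0.672); φ = arcsin(p_z) ≈ 42.23°, λ = atan2(p_y, p_x) ≈ -76.64°.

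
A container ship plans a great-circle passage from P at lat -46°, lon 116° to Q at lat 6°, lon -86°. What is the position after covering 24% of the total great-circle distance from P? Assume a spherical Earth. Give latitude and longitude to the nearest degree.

≈ lat -67°, lon 164°

Convert each endpoint to a unit vector on the sphere (x = cos φ cos λ, y = cos φ sin λ, z = sin φ).
The central angle between the endpoints is δ = arccos(p₁·p₂) ≈ 2.368 rad (135.7°).
Interpolate at f = 0.24 with slerp weights a = sin((1−f)δ)/sin δ ≈ 1.394, b = sin(fδ)/sin δ ≈ 0.771.
p = a·p₁ + b·p₂ ≈ (-0.371, 0.106, -0.923); φ = arcsin(p_z) ≈ -67.30°, λ = atan2(p_y, p_x) ≈ 164.07°.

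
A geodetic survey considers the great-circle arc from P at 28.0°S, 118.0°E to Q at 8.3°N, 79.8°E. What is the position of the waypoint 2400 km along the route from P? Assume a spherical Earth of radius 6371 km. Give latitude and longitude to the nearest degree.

Write both endpoints as unit vectors p₁, p₂ with components (cos φ cos λ, cos φ sin λ, sin φ).
The central angle between the endpoints is δ = arccos(p₁·p₂) ≈ 0.904 rad (51.8°). The total great-circle distance is δ·R ≈ 0.904 × 6371 ≈ 5756 km, so the target fraction is f = 2400/5756 ≈ 0.417.
Interpolate at f ≈ 0.417 with slerp weights a = sin((1−f)δ)/sin δ ≈ 0.640, b = sin(fδ)/sin δ ≈ 0.468.
p = a·p₁ + b·p₂ ≈ (-0.183, 0.955, -0.233); φ = arcsin(p_z) ≈ -13.47°, λ = atan2(p_y, p_x) ≈ 100.86°.

≈ 13°S, 101°E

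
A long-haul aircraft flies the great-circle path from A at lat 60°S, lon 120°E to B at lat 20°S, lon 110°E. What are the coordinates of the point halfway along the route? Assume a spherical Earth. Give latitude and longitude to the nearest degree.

From cos δ = sin φ₁ sin φ₂ + cos φ₁ cos φ₂ cos Δλ, the central angle is δ ≈ 0.709 rad (40.6°).
Interpolate at f = 1/2 with slerp weights a = sin((1−f)δ)/sin δ ≈ 0.533, b = sin(fδ)/sin δ ≈ 0.533.
p = a·p₁ + b·p₂ ≈ (-0.305, 0.702, -0.644); φ = arcsin(p_z) ≈ -40.10°, λ = atan2(p_y, p_x) ≈ 113.47°.

≈ lat 40°S, lon 113°E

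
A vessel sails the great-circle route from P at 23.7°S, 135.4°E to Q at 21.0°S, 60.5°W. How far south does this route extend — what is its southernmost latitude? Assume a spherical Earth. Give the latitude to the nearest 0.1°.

≈ 71.4°S

The great circle lies in the plane with unit normal n̂ = (p₁ × p₂)/|p₁ × p₂|.
Here n̂_z ≈ +0.319; the vertex latitude is φ_max = arccos|n̂_z| ≈ 71.4°.
Check via Clairaut: cos φ_max = |cos φ₁| · sin C = cos(23.7°)·sin(159.6°) ≈ 0.319, again giving ≈ 71.4°.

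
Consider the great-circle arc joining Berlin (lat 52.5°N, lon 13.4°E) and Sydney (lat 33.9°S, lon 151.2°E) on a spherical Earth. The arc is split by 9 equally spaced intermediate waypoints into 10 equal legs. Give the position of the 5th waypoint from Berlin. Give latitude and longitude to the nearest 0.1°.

≈ lat 22.9°N, lon 104.0°E

Convert each endpoint to a unit vector on the sphere (x = cos φ cos λ, y = cos φ sin λ, z = sin φ).
The central angle between the endpoints is δ = arccos(p₁·p₂) ≈ 2.527 rad (144.8°).
Interpolate at f = 5/10 with slerp weights a = sin((1−f)δ)/sin δ ≈ 1.652, b = sin(fδ)/sin δ ≈ 1.652.
p = a·p₁ + b·p₂ ≈ (-0.223, 0.894, 0.389); φ = arcsin(p_z) ≈ 22.91°, λ = atan2(p_y, p_x) ≈ 104.03°.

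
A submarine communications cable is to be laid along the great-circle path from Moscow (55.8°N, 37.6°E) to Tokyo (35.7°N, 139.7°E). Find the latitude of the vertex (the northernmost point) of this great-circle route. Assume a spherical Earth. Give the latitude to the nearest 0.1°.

≈ 61.1°N

The great circle lies in the plane with unit normal n̂ = (p₁ × p₂)/|p₁ × p₂|.
Here n̂_z ≈ +0.484; the vertex latitude is φ_max = arccos|n̂_z| ≈ 61.1°.
Check via Clairaut: cos φ_max = |cos φ₁| · sin C = cos(55.8°)·sin(59.4°) ≈ 0.484, again giving ≈ 61.1°.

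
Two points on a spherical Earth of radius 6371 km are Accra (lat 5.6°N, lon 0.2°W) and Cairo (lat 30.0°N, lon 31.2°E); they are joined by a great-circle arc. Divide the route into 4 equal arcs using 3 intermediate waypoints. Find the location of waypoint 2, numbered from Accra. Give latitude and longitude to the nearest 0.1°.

Convert each endpoint to a unit vector on the sphere (x = cos φ cos λ, y = cos φ sin λ, z = sin φ).
The central angle between the endpoints is δ = arccos(p₁·p₂) ≈ 0.669 rad (38.3°).
Interpolate at f = 2/4 with slerp weights a = sin((1−f)δ)/sin δ ≈ 0.529, b = sin(fδ)/sin δ ≈ 0.529.
p = a·p₁ + b·p₂ ≈ (0.919, 0.236, 0.316); φ = arcsin(p_z) ≈ 18.44°, λ = atan2(p_y, p_x) ≈ 14.38°.

≈ lat 18.4°N, lon 14.4°E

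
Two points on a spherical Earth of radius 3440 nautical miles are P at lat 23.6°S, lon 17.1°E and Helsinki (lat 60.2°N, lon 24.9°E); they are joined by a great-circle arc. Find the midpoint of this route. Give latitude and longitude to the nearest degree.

The haversine formula gives a central angle δ ≈ 1.467 rad (84.0°) between the endpoints.
Interpolate at f = 1/2 with slerp weights a = sin((1−f)δ)/sin δ ≈ 0.673, b = sin(fδ)/sin δ ≈ 0.673.
p = a·p₁ + b·p₂ ≈ (0.893, 0.322, 0.315); φ = arcsin(p_z) ≈ 18.34°, λ = atan2(p_y, p_x) ≈ 19.84°.

≈ lat 18°N, lon 20°E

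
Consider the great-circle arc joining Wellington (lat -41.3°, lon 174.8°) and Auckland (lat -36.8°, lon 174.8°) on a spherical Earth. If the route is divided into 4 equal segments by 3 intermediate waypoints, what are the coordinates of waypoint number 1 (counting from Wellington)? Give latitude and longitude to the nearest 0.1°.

Convert each endpoint to a unit vector on the sphere (x = cos φ cos λ, y = cos φ sin λ, z = sin φ).
The central angle between the endpoints is δ = arccos(p₁·p₂) ≈ 0.079 rad (4.5°).
Interpolate at f = 1/4 with slerp weights a = sin((1−f)δ)/sin δ ≈ 0.750, b = sin(fδ)/sin δ ≈ 0.250.
p = a·p₁ + b·p₂ ≈ (-0.761, 0.069, -0.645); φ = arcsin(p_z) ≈ -40.17°, λ = atan2(p_y, p_x) ≈ 174.80°.

≈ lat -40.2°, lon 174.8°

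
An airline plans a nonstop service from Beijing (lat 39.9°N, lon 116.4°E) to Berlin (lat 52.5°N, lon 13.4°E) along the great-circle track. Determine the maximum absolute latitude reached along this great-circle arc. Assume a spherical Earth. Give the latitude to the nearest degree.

≈ 60°N

The great circle lies in the plane with unit normal n̂ = (p₁ × p₂)/|p₁ × p₂|.
Here n̂_z ≈ -0.497; the vertex latitude is φ_max = arccos|n̂_z| ≈ 60.2°.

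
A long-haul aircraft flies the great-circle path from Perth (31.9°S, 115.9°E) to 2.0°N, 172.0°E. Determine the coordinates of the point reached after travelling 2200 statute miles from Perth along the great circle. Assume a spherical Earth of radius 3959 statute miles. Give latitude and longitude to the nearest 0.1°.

The haversine formula gives a central angle δ ≈ 1.099 rad (62.9°) between the endpoints. The total great-circle distance is δ·R ≈ 1.099 × 3959 ≈ 4350 mi, so the target fraction is f = 2200/4350 ≈ 0.506.
Interpolate at f ≈ 0.506 with slerp weights a = sin((1−f)δ)/sin δ ≈ 0.580, b = sin(fδ)/sin δ ≈ 0.592.
p = a·p₁ + b·p₂ ≈ (-0.801, 0.525, -0.286); φ = arcsin(p_z) ≈ -16.61°, λ = atan2(p_y, p_x) ≈ 146.75°.

≈ 16.6°S, 146.7°E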